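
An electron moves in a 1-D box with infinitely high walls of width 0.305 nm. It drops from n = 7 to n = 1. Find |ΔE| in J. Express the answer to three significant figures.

|ΔE| = 3.11×10^-17 J

E_1 = h²/(8m_eL²) = 6.477×10^-19 J.
|ΔE| = |7² − 1²|·E_1 = 48·6.477×10^-19 J = 3.11×10^-17 J.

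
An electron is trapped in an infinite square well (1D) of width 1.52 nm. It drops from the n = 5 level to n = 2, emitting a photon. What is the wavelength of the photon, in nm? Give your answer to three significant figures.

λ = 363 nm

E_1 = h²/(8m_eL²) = 2.608×10^-20 J, so ΔE = (5² − 2²)E_1 = 5.477×10^-19 J.
λ = hc/ΔE = (6.626×10^-34·2.998×10^8)/5.477×10^-19 = 3.63×10^-7 m = 363 nm.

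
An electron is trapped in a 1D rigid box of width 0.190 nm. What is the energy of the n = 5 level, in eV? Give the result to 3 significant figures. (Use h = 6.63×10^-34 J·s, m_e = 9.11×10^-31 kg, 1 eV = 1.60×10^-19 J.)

E_5 = 261 eV

For an infinite well E_n = n²h²/(8m_eL²), so E_1 = h²/(8m_eL²) = (6.63×10^-34)²/(8·9.11×10^-31·(1.90×10^-10 m)²) = 1.671×10^-18 J.
Then E_5 = 5²·E_1 = 25·1.671×10^-18 J = 4.177×10^-17 J.
Converting, E_5 = 4.177×10^-17 J / (1.60×10^-19 J/eV) = 261 eV.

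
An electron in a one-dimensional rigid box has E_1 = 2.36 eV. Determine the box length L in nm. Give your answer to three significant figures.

L = 0.399 nm

From E_n = n²h²/(8m_eL²), L = n·h/√(8m_eE_n).
E_1 = 2.36 eV = 3.781×10^-19 J, so L = 1·6.626×10^-34/√(8·9.109×10^-31·3.781×10^-19) = 3.99×10^-10 m = 0.399 nm.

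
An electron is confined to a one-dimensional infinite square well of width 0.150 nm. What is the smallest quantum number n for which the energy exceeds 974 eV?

n = 8

E_1 = h²/(8m_eL²) = 2.678×10^-18 J = 16.72 eV.
Need n² > 974/16.72 = 58.25, i.e. n > 7.632.
The smallest integer satisfying this is n = 8.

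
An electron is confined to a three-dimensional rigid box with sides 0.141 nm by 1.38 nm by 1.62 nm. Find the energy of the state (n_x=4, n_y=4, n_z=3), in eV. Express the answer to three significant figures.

For a 3D rectangular well E = (h²/8m_e)·Σ n_i²/L_i² = (6.626×10^-34)²/(8·9.109×10^-31) · [4²/(0.141 nm)² + 4²/(1.38 nm)² + 3²/(1.62 nm)²].
Evaluating gives E = 4.920×10^-17 J = 307 eV.

E = 307 eV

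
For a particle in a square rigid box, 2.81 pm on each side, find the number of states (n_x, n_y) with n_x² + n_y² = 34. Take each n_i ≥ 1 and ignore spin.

The level has n_x² + n_y² = 34. The ordered positive-integer solutions are (3, 5), (5, 3).
That gives 2 states.

degeneracy = 2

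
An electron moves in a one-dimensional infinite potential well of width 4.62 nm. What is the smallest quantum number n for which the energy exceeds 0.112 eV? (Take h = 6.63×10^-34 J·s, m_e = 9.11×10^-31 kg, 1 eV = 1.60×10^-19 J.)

n = 3

E_1 = h²/(8m_eL²) = 2.826×10^-21 J = 0.01766 eV.
Need n² > 0.112/0.01766 = 6.342, i.e. n > 2.518.
The smallest integer satisfying this is n = 3.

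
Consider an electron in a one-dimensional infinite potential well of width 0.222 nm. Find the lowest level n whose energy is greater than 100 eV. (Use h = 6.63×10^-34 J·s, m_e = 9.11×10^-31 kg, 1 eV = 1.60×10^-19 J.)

E_1 = h²/(8m_eL²) = 1.224×10^-18 J = 7.650 eV.
Need n² > 100/7.650 = 13.07, i.e. n > 3.615.
The smallest integer satisfying this is n = 4.

n = 4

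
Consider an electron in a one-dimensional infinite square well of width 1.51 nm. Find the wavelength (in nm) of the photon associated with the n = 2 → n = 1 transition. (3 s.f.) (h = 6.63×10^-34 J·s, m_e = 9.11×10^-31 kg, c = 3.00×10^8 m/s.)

E_1 = h²/(8m_eL²) = 2.645×10^-20 J, so ΔE = (2² − 1²)E_1 = 7.935×10^-20 J.
λ = hc/ΔE = (6.63×10^-34·3.00×10^8)/7.935×10^-20 = 2.51×10^-6 m = 2.51×10^3 nm.

λ = 2.51×10^3 nm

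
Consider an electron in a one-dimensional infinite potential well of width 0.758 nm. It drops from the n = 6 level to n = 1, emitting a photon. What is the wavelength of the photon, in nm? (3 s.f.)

E_1 = h²/(8m_eL²) = 1.049×10^-19 J, so ΔE = (6² − 1²)E_1 = 3.672×10^-18 J.
λ = hc/ΔE = (6.626×10^-34·2.998×10^8)/3.672×10^-18 = 5.41×10^-8 m = 54.1 nm.

λ = 54.1 nm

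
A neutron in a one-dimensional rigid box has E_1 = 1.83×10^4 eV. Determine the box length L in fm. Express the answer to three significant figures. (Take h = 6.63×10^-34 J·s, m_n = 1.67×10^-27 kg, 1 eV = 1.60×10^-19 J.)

L = 106 fm

From E_n = n²h²/(8m_nL²), L = n·h/√(8m_nE_n).
E_1 = 1.83×10^4 eV = 2.928×10^-15 J, so L = 1·6.63×10^-34/√(8·1.67×10^-27·2.928×10^-15) = 1.06×10^-13 m = 106 fm.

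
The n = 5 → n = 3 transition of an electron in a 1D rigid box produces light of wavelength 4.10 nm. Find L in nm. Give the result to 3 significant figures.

L = 0.141 nm

The photon carries ΔE = hc/λ = 6.626×10^-34·2.998×10^8/4.10×10^-9 m = 4.845×10^-17 J.
Since ΔE = (5² − 3²)E_1, E_1 = 3.028×10^-18 J, and L = h/√(8m_eE_1) = 1.41×10^-10 m = 0.141 nm.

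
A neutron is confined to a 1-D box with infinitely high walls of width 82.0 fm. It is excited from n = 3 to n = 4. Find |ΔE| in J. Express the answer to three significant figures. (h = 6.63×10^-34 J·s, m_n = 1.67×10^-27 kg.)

|ΔE| = 3.43×10^-14 J

E_1 = h²/(8m_nL²) = 4.893×10^-15 J.
|ΔE| = |3² − 4²|·E_1 = 7·4.893×10^-15 J = 3.43×10^-14 J.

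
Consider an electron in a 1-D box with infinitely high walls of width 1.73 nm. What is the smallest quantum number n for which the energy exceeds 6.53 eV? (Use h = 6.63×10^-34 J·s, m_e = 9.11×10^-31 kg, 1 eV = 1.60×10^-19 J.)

n = 8

E_1 = h²/(8m_eL²) = 2.015×10^-20 J = 0.1259 eV.
Need n² > 6.53/0.1259 = 51.87, i.e. n > 7.202.
The smallest integer satisfying this is n = 8.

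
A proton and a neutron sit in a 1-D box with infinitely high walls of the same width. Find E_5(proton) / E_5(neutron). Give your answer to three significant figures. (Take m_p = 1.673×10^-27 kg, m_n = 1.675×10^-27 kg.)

1.00

E_n ∝ 1/m at fixed n and L, so the ratio is m_n/m_p = 1.675×10^-27/1.673×10^-27 = 1.00.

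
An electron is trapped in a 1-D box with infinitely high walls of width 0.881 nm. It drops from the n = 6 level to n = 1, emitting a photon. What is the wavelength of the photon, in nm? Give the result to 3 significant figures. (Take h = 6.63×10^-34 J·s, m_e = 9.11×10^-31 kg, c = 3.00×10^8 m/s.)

E_1 = h²/(8m_eL²) = 7.771×10^-20 J, so ΔE = (6² − 1²)E_1 = 2.720×10^-18 J.
λ = hc/ΔE = (6.63×10^-34·3.00×10^8)/2.720×10^-18 = 7.31×10^-8 m = 73.1 nm.

λ = 73.1 nm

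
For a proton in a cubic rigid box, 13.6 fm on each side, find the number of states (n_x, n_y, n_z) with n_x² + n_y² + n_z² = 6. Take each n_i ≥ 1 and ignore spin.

The level has n_x² + n_y² + n_z² = 6. The ordered positive-integer solutions are (1, 1, 2), (1, 2, 1), (2, 1, 1).
That gives 3 states.

degeneracy = 3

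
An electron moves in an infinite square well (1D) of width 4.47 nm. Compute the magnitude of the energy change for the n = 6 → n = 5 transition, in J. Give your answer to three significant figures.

E_1 = h²/(8m_eL²) = 3.015×10^-21 J.
|ΔE| = |6² − 5²|·E_1 = 11·3.015×10^-21 J = 3.32×10^-20 J.

|ΔE| = 3.32×10^-20 J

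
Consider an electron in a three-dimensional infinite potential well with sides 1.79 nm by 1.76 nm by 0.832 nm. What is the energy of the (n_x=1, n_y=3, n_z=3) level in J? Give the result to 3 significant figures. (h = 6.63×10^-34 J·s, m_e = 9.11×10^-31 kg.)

E = 9.78×10^-19 J

For a 3D rectangular well E = (h²/8m_e)·Σ n_i²/L_i² = (6.63×10^-34)²/(8·9.11×10^-31) · [1²/(1.79 nm)² + 3²/(1.76 nm)² + 3²/(0.832 nm)²].
Evaluating gives E = 9.78×10^-19 J.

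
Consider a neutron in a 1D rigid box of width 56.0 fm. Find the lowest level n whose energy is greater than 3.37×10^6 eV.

E_1 = h²/(8m_nL²) = 1.045×10^-14 J = 6.523×10^4 eV.
Need n² > 3.37×10^6/6.523×10^4 = 51.66, i.e. n > 7.187.
The smallest integer satisfying this is n = 8.

n = 8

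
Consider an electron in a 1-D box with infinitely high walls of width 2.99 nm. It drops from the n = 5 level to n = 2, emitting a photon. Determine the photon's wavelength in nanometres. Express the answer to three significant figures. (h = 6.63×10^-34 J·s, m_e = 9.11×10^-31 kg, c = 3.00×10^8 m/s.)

λ = 1.40×10^3 nm

E_1 = h²/(8m_eL²) = 6.746×10^-21 J, so ΔE = (5² − 2²)E_1 = 1.417×10^-19 J.
λ = hc/ΔE = (6.63×10^-34·3.00×10^8)/1.417×10^-19 = 1.40×10^-6 m = 1.40×10^3 nm.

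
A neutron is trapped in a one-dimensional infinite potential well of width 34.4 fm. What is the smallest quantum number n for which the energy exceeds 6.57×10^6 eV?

n = 7

E_1 = h²/(8m_nL²) = 2.769×10^-14 J = 1.728×10^5 eV.
Need n² > 6.57×10^6/1.728×10^5 = 38.02, i.e. n > 6.166.
The smallest integer satisfying this is n = 7.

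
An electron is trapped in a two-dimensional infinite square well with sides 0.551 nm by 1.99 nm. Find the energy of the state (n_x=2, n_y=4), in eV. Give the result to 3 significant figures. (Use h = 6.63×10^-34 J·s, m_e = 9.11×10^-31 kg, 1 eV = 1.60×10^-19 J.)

For a 2D rectangular well E = (h²/8m_e)·Σ n_i²/L_i² = (6.63×10^-34)²/(8·9.11×10^-31) · [2²/(0.551 nm)² + 4²/(1.99 nm)²].
Evaluating gives E = 1.038×10^-18 J = 6.49 eV.

E = 6.49 eV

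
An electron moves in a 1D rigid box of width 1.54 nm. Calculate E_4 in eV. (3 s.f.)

E_4 = 2.54 eV

For an infinite well E_n = n²h²/(8m_eL²), so E_1 = h²/(8m_eL²) = (6.626×10^-34)²/(8·9.109×10^-31·(1.54×10^-9 m)²) = 2.540×10^-20 J.
Then E_4 = 4²·E_1 = 16·2.540×10^-20 J = 4.064×10^-19 J.
Converting, E_4 = 4.064×10^-19 J / (1.602×10^-19 J/eV) = 2.54 eV.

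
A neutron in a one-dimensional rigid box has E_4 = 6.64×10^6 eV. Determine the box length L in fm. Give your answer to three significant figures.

From E_n = n²h²/(8m_nL²), L = n·h/√(8m_nE_n).
E_4 = 6.64×10^6 eV = 1.064×10^-12 J, so L = 4·6.626×10^-34/√(8·1.675×10^-27·1.064×10^-12) = 2.22×10^-14 m = 22.2 fm.

L = 22.2 fm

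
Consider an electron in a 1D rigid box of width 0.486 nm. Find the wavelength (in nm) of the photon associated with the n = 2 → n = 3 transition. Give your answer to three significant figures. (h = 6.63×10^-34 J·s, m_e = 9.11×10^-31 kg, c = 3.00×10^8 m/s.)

λ = 156 nm

E_1 = h²/(8m_eL²) = 2.554×10^-19 J, so ΔE = (3² − 2²)E_1 = 1.277×10^-18 J.
λ = hc/ΔE = (6.63×10^-34·3.00×10^8)/1.277×10^-18 = 1.56×10^-7 m = 156 nm.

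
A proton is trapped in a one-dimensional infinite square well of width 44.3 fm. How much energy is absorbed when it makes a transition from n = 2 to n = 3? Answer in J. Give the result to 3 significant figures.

E_1 = h²/(8m_pL²) = 1.672×10^-14 J.
|ΔE| = |2² − 3²|·E_1 = 5·1.672×10^-14 J = 8.36×10^-14 J.

|ΔE| = 8.36×10^-14 J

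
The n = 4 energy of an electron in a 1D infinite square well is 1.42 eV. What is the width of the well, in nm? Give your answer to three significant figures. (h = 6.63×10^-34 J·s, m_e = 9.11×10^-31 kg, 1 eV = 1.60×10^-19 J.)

From E_n = n²h²/(8m_eL²), L = n·h/√(8m_eE_n).
E_4 = 1.42 eV = 2.272×10^-19 J, so L = 4·6.63×10^-34/√(8·9.11×10^-31·2.272×10^-19) = 2.06×10^-9 m = 2.06 nm.

L = 2.06 nm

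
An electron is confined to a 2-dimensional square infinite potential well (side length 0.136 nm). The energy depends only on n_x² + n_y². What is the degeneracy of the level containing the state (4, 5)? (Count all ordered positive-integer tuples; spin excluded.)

The level has n_x² + n_y² = 41. The ordered positive-integer solutions are (4, 5), (5, 4).
That gives 2 states.

degeneracy = 2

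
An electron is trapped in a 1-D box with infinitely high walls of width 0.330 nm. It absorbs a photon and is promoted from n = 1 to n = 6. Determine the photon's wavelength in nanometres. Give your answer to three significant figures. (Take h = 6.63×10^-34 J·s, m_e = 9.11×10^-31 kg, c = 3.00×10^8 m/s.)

λ = 10.3 nm

E_1 = h²/(8m_eL²) = 5.538×10^-19 J, so ΔE = (6² − 1²)E_1 = 1.938×10^-17 J.
λ = hc/ΔE = (6.63×10^-34·3.00×10^8)/1.938×10^-17 = 1.03×10^-8 m = 10.3 nm.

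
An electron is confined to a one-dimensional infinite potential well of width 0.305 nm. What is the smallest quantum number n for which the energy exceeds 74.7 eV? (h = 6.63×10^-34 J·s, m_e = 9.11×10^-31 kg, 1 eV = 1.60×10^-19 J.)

E_1 = h²/(8m_eL²) = 6.484×10^-19 J = 4.053 eV.
Need n² > 74.7/4.053 = 18.43, i.e. n > 4.293.
The smallest integer satisfying this is n = 5.

n = 5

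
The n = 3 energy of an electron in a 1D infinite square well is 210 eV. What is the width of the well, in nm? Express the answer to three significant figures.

From E_n = n²h²/(8m_eL²), L = n·h/√(8m_eE_n).
E_3 = 210 eV = 3.364×10^-17 J, so L = 3·6.626×10^-34/√(8·9.109×10^-31·3.364×10^-17) = 1.27×10^-10 m = 0.127 nm.

L = 0.127 nm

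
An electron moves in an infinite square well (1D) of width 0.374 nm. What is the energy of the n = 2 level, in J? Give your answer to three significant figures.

E_2 = 1.72×10^-18 J

For an infinite well E_n = n²h²/(8m_eL²), so E_1 = h²/(8m_eL²) = (6.626×10^-34)²/(8·9.109×10^-31·(3.74×10^-10 m)²) = 4.307×10^-19 J.
Then E_2 = 2²·E_1 = 4·4.307×10^-19 J = 1.72×10^-18 J.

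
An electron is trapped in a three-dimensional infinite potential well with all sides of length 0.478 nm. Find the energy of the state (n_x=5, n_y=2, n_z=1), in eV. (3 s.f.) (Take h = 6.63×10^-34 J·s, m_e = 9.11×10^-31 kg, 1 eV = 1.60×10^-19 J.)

For a 3D rectangular well E = (h²/8m_e)·Σ n_i²/L_i² = (6.63×10^-34)²/(8·9.11×10^-31) · [5²/(0.478 nm)² + 2²/(0.478 nm)² + 1²/(0.478 nm)²].
Evaluating gives E = 7.919×10^-18 J = 49.5 eV.

E = 49.5 eV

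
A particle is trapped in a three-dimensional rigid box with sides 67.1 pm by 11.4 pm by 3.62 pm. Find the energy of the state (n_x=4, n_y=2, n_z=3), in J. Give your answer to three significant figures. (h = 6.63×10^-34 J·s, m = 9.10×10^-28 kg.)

For a 3D rectangular well E = (h²/8m)·Σ n_i²/L_i² = (6.63×10^-34)²/(8·9.10×10^-28) · [4²/(67.1 pm)² + 2²/(11.4 pm)² + 3²/(3.62 pm)²].
Evaluating gives E = 4.35×10^-17 J.

E = 4.35×10^-17 J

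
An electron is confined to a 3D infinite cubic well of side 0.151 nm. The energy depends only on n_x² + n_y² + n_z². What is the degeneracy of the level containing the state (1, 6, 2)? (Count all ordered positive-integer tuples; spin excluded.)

The level has n_x² + n_y² + n_z² = 41. The ordered positive-integer solutions are (1, 2, 6), (1, 6, 2), (2, 1, 6), (2, 6, 1), (3, 4, 4), (4, 3, 4), (4, 4, 3), (6, 1, 2), (6, 2, 1).
That gives 9 states.

degeneracy = 9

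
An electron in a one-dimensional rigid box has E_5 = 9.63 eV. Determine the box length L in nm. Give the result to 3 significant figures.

From E_n = n²h²/(8m_eL²), L = n·h/√(8m_eE_n).
E_5 = 9.63 eV = 1.543×10^-18 J, so L = 5·6.626×10^-34/√(8·9.109×10^-31·1.543×10^-18) = 9.88×10^-10 m = 0.988 nm.

L = 0.988 nm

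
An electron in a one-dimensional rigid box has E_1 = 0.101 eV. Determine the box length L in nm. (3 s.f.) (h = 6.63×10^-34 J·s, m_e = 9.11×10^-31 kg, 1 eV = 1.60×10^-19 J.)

L = 1.93 nm

From E_n = n²h²/(8m_eL²), L = n·h/√(8m_eE_n).
E_1 = 0.101 eV = 1.616×10^-20 J, so L = 1·6.63×10^-34/√(8·9.11×10^-31·1.616×10^-20) = 1.93×10^-9 m = 1.93 nm.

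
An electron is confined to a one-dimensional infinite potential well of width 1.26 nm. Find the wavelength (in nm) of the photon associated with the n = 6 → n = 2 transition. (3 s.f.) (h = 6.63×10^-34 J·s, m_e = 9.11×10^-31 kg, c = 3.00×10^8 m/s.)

E_1 = h²/(8m_eL²) = 3.799×10^-20 J, so ΔE = (6² − 2²)E_1 = 1.216×10^-18 J.
λ = hc/ΔE = (6.63×10^-34·3.00×10^8)/1.216×10^-18 = 1.64×10^-7 m = 164 nm.

λ = 164 nm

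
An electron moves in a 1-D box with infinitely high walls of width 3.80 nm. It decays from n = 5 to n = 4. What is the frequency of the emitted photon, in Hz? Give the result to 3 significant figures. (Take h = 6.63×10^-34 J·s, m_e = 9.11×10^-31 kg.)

E_1 = h²/(8m_eL²) = 4.177×10^-21 J and ΔE = (5² − 4²)E_1 = 3.759×10^-20 J.
f = ΔE/h = 3.759×10^-20/6.63×10^-34 = 5.67×10^13 Hz.

f = 5.67×10^13 Hz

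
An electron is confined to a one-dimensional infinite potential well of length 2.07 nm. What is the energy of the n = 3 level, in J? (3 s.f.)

E_3 = 1.27×10^-19 J

For an infinite well E_n = n²h²/(8m_eL²), so E_1 = h²/(8m_eL²) = (6.626×10^-34)²/(8·9.109×10^-31·(2.07×10^-9 m)²) = 1.406×10^-20 J.
Then E_3 = 3²·E_1 = 9·1.406×10^-20 J = 1.27×10^-19 J.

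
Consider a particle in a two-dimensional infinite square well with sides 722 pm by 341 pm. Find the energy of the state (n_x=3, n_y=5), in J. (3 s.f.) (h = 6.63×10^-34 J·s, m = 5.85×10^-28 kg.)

For a 2D rectangular well E = (h²/8m)·Σ n_i²/L_i² = (6.63×10^-34)²/(8·5.85×10^-28) · [3²/(722 pm)² + 5²/(341 pm)²].
Evaluating gives E = 2.18×10^-20 J.

E = 2.18×10^-20 J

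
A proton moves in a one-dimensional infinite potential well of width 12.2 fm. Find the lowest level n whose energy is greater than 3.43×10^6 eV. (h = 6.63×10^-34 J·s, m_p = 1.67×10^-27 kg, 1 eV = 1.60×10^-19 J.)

E_1 = h²/(8m_pL²) = 2.211×10^-13 J = 1.382×10^6 eV.
Need n² > 3.43×10^6/1.382×10^6 = 2.482, i.e. n > 1.575.
The smallest integer satisfying this is n = 2.

n = 2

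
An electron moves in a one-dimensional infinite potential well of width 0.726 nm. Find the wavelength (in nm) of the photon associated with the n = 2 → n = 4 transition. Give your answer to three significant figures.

λ = 145 nm

E_1 = h²/(8m_eL²) = 1.143×10^-19 J, so ΔE = (4² − 2²)E_1 = 1.372×10^-18 J.
λ = hc/ΔE = (6.626×10^-34·2.998×10^8)/1.372×10^-18 = 1.45×10^-7 m = 145 nm.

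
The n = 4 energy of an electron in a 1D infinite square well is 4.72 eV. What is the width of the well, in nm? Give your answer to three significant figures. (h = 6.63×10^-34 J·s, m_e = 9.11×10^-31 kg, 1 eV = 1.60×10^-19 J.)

L = 1.13 nm

From E_n = n²h²/(8m_eL²), L = n·h/√(8m_eE_n).
E_4 = 4.72 eV = 7.552×10^-19 J, so L = 4·6.63×10^-34/√(8·9.11×10^-31·7.552×10^-19) = 1.13×10^-9 m = 1.13 nm.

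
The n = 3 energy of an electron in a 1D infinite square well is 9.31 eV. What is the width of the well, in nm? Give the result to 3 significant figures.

L = 0.603 nm

From E_n = n²h²/(8m_eL²), L = n·h/√(8m_eE_n).
E_3 = 9.31 eV = 1.491×10^-18 J, so L = 3·6.626×10^-34/√(8·9.109×10^-31·1.491×10^-18) = 6.03×10^-10 m = 0.603 nm.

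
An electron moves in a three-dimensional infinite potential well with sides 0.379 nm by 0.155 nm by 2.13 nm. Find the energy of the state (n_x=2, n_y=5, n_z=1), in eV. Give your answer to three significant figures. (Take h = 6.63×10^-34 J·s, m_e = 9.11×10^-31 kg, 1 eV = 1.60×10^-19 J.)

For a 3D rectangular well E = (h²/8m_e)·Σ n_i²/L_i² = (6.63×10^-34)²/(8·9.11×10^-31) · [2²/(0.379 nm)² + 5²/(0.155 nm)² + 1²/(2.13 nm)²].
Evaluating gives E = 6.445×10^-17 J = 403 eV.

E = 403 eV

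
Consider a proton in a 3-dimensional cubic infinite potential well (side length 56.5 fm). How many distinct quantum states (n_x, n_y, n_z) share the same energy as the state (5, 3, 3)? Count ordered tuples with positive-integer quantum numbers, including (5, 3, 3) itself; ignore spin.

The level has n_x² + n_y² + n_z² = 43. The ordered positive-integer solutions are (3, 3, 5), (3, 5, 3), (5, 3, 3).
That gives 3 states.

degeneracy = 3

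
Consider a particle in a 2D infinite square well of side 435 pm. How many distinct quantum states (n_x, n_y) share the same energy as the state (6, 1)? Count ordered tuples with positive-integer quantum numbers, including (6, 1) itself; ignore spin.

degeneracy = 2

The level has n_x² + n_y² = 37. The ordered positive-integer solutions are (1, 6), (6, 1).
That gives 2 states.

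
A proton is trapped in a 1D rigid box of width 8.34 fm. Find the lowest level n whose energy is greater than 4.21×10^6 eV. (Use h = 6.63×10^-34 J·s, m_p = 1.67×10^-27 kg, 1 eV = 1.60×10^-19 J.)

E_1 = h²/(8m_pL²) = 4.730×10^-13 J = 2.956×10^6 eV.
Need n² > 4.21×10^6/2.956×10^6 = 1.424, i.e. n > 1.193.
The smallest integer satisfying this is n = 2.

n = 2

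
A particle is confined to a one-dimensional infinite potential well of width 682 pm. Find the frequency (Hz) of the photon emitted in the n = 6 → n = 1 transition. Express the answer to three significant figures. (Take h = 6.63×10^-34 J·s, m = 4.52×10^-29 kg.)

f = 1.38×10^14 Hz

E_1 = h²/(8mL²) = 2.614×10^-21 J and ΔE = (6² − 1²)E_1 = 9.149×10^-20 J.
f = ΔE/h = 9.149×10^-20/6.63×10^-34 = 1.38×10^14 Hz.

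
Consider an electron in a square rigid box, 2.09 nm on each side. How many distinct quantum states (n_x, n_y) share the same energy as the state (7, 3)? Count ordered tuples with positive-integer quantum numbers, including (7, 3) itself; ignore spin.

The level has n_x² + n_y² = 58. The ordered positive-integer solutions are (3, 7), (7, 3).
That gives 2 states.

degeneracy = 2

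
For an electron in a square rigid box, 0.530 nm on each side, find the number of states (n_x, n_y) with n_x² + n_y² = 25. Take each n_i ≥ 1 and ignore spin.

degeneracy = 2

The level has n_x² + n_y² = 25. The ordered positive-integer solutions are (3, 4), (4, 3).
That gives 2 states.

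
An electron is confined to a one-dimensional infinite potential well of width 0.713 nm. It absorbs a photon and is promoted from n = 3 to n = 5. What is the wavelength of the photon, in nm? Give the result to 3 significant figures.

λ = 105 nm

E_1 = h²/(8m_eL²) = 1.185×10^-19 J, so ΔE = (5² − 3²)E_1 = 1.896×10^-18 J.
λ = hc/ΔE = (6.626×10^-34·2.998×10^8)/1.896×10^-18 = 1.05×10^-7 m = 105 nm.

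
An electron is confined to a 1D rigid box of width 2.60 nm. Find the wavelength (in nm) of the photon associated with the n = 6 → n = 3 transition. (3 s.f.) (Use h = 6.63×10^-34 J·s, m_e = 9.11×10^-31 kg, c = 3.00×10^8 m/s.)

λ = 826 nm

E_1 = h²/(8m_eL²) = 8.922×10^-21 J, so ΔE = (6² − 3²)E_1 = 2.409×10^-19 J.
λ = hc/ΔE = (6.63×10^-34·3.00×10^8)/2.409×10^-19 = 8.26×10^-7 m = 826 nm.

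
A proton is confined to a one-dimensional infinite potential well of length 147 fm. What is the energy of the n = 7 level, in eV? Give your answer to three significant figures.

For an infinite well E_n = n²h²/(8m_pL²), so E_1 = h²/(8m_pL²) = (6.626×10^-34)²/(8·1.673×10^-27·(1.47×10^-13 m)²) = 1.518×10^-15 J.
Then E_7 = 7²·E_1 = 49·1.518×10^-15 J = 7.438×10^-14 J.
Converting, E_7 = 7.438×10^-14 J / (1.602×10^-19 J/eV) = 4.64×10^5 eV.

E_7 = 4.64×10^5 eV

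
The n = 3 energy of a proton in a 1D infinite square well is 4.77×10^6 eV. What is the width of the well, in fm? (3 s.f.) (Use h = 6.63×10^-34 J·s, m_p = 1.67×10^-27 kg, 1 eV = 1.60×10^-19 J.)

From E_n = n²h²/(8m_pL²), L = n·h/√(8m_pE_n).
E_3 = 4.77×10^6 eV = 7.632×10^-13 J, so L = 3·6.63×10^-34/√(8·1.67×10^-27·7.632×10^-13) = 1.97×10^-14 m = 19.7 fm.

L = 19.7 fm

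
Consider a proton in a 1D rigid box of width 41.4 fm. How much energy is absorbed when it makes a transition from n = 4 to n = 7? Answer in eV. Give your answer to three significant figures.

E_1 = h²/(8m_pL²) = 1.914×10^-14 J.
|ΔE| = |4² − 7²|·E_1 = 33·1.914×10^-14 J = 6.316×10^-13 J = 3.94×10^6 eV.

|ΔE| = 3.94×10^6 eV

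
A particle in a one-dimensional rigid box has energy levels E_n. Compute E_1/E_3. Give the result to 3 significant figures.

E_n ∝ n², so E_1/E_3 = 1²/3² = 1/9 = 0.111.

0.111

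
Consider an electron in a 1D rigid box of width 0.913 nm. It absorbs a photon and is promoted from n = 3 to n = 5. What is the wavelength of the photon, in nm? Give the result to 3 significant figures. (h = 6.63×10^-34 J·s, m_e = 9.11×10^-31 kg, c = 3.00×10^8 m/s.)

E_1 = h²/(8m_eL²) = 7.236×10^-20 J, so ΔE = (5² − 3²)E_1 = 1.158×10^-18 J.
λ = hc/ΔE = (6.63×10^-34·3.00×10^8)/1.158×10^-18 = 1.72×10^-7 m = 172 nm.

λ = 172 nm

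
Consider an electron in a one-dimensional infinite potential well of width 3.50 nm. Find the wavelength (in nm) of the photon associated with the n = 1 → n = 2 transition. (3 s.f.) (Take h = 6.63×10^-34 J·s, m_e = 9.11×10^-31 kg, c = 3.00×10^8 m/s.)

λ = 1.35×10^4 nm

E_1 = h²/(8m_eL²) = 4.924×10^-21 J, so ΔE = (2² − 1²)E_1 = 1.477×10^-20 J.
λ = hc/ΔE = (6.63×10^-34·3.00×10^8)/1.477×10^-20 = 1.35×10^-5 m = 1.35×10^4 nm.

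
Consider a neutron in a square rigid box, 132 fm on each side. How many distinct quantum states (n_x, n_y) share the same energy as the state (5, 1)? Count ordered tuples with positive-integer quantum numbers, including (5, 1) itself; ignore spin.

The level has n_x² + n_y² = 26. The ordered positive-integer solutions are (1, 5), (5, 1).
That gives 2 states.

degeneracy = 2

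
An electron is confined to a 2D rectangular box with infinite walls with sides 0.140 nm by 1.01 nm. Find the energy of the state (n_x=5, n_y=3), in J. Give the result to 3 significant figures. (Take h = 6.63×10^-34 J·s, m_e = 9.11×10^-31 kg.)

For a 2D rectangular well E = (h²/8m_e)·Σ n_i²/L_i² = (6.63×10^-34)²/(8·9.11×10^-31) · [5²/(0.140 nm)² + 3²/(1.01 nm)²].
Evaluating gives E = 7.75×10^-17 J.

E = 7.75×10^-17 J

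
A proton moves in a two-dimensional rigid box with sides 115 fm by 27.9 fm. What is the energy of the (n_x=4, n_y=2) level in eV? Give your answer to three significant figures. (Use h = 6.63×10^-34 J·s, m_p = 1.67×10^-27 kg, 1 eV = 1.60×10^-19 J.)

E = 1.31×10^6 eV

For a 2D rectangular well E = (h²/8m_p)·Σ n_i²/L_i² = (6.63×10^-34)²/(8·1.67×10^-27) · [4²/(115 fm)² + 2²/(27.9 fm)²].
Evaluating gives E = 2.089×10^-13 J = 1.31×10^6 eV.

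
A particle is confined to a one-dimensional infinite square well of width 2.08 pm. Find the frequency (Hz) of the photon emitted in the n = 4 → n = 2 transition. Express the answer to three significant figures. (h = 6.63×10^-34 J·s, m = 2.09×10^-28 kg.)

E_1 = h²/(8mL²) = 6.077×10^-17 J and ΔE = (4² − 2²)E_1 = 7.292×10^-16 J.
f = ΔE/h = 7.292×10^-16/6.63×10^-34 = 1.10×10^18 Hz.

f = 1.10×10^18 Hz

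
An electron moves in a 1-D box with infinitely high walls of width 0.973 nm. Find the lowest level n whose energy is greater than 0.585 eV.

n = 2

E_1 = h²/(8m_eL²) = 6.364×10^-20 J = 0.3973 eV.
Need n² > 0.585/0.3973 = 1.472, i.e. n > 1.213.
The smallest integer satisfying this is n = 2.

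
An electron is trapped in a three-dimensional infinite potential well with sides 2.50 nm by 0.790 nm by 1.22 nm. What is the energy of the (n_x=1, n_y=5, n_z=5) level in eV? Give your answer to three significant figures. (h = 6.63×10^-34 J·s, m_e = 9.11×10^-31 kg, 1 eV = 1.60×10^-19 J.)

E = 21.5 eV

For a 3D rectangular well E = (h²/8m_e)·Σ n_i²/L_i² = (6.63×10^-34)²/(8·9.11×10^-31) · [1²/(2.50 nm)² + 5²/(0.790 nm)² + 5²/(1.22 nm)²].
Evaluating gives E = 3.439×10^-18 J = 21.5 eV.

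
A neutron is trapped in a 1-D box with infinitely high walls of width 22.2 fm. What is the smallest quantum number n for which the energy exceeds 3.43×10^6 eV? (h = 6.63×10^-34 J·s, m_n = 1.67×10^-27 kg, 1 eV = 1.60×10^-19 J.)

E_1 = h²/(8m_nL²) = 6.676×10^-14 J = 4.172×10^5 eV.
Need n² > 3.43×10^6/4.172×10^5 = 8.221, i.e. n > 2.867.
The smallest integer satisfying this is n = 3.

n = 3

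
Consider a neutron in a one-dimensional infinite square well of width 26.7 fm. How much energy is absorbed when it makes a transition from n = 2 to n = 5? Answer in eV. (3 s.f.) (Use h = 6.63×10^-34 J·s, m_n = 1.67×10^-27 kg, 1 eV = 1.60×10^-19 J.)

|ΔE| = 6.06×10^6 eV

E_1 = h²/(8m_nL²) = 4.615×10^-14 J.
|ΔE| = |2² − 5²|·E_1 = 21·4.615×10^-14 J = 9.691×10^-13 J = 6.06×10^6 eV.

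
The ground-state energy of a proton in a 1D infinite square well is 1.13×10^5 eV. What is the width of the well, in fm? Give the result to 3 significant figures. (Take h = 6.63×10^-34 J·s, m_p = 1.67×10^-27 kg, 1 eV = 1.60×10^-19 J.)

From E_n = n²h²/(8m_pL²), L = n·h/√(8m_pE_n).
E_1 = 1.13×10^5 eV = 1.808×10^-14 J, so L = 1·6.63×10^-34/√(8·1.67×10^-27·1.808×10^-14) = 4.27×10^-14 m = 42.7 fm.

L = 42.7 fm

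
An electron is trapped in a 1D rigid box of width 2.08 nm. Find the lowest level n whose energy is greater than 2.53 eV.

n = 6

E_1 = h²/(8m_eL²) = 1.393×10^-20 J = 0.08695 eV.
Need n² > 2.53/0.08695 = 29.10, i.e. n > 5.394.
The smallest integer satisfying this is n = 6.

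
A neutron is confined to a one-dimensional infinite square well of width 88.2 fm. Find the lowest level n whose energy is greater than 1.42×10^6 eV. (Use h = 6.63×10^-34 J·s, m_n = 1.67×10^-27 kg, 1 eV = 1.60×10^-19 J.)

n = 8

E_1 = h²/(8m_nL²) = 4.229×10^-15 J = 2.643×10^4 eV.
Need n² > 1.42×10^6/2.643×10^4 = 53.73, i.e. n > 7.330.
The smallest integer satisfying this is n = 8.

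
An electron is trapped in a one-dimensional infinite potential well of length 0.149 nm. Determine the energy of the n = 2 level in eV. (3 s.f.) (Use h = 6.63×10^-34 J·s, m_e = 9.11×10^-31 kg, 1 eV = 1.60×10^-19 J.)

E_2 = 67.9 eV

For an infinite well E_n = n²h²/(8m_eL²), so E_1 = h²/(8m_eL²) = (6.63×10^-34)²/(8·9.11×10^-31·(1.49×10^-10 m)²) = 2.717×10^-18 J.
Then E_2 = 2²·E_1 = 4·2.717×10^-18 J = 1.087×10^-17 J.
Converting, E_2 = 1.087×10^-17 J / (1.60×10^-19 J/eV) = 67.9 eV.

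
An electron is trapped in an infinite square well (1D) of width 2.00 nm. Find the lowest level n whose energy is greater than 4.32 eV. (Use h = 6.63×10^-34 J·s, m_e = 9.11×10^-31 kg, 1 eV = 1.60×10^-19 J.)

n = 7

E_1 = h²/(8m_eL²) = 1.508×10^-20 J = 0.09425 eV.
Need n² > 4.32/0.09425 = 45.84, i.e. n > 6.771.
The smallest integer satisfying this is n = 7.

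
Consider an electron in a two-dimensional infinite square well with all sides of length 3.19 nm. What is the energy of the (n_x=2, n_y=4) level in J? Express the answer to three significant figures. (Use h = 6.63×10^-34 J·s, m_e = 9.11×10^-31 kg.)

E = 1.19×10^-19 J

For a 2D rectangular well E = (h²/8m_e)·Σ n_i²/L_i² = (6.63×10^-34)²/(8·9.11×10^-31) · [2²/(3.19 nm)² + 4²/(3.19 nm)²].
Evaluating gives E = 1.19×10^-19 J.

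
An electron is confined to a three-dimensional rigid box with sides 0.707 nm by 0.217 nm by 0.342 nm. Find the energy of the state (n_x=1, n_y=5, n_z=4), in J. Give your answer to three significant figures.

For a 3D rectangular well E = (h²/8m_e)·Σ n_i²/L_i² = (6.626×10^-34)²/(8·9.109×10^-31) · [1²/(0.707 nm)² + 5²/(0.217 nm)² + 4²/(0.342 nm)²].
Evaluating gives E = 4.03×10^-17 J.

E = 4.03×10^-17 J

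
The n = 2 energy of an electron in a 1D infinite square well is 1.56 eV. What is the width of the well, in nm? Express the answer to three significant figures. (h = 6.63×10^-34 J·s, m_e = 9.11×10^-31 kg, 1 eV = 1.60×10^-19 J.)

From E_n = n²h²/(8m_eL²), L = n·h/√(8m_eE_n).
E_2 = 1.56 eV = 2.496×10^-19 J, so L = 2·6.63×10^-34/√(8·9.11×10^-31·2.496×10^-19) = 9.83×10^-10 m = 0.983 nm.

L = 0.983 nm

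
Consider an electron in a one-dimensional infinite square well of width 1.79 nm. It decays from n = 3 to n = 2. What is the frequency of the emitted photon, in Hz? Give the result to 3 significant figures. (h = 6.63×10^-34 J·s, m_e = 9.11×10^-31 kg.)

f = 1.42×10^14 Hz

E_1 = h²/(8m_eL²) = 1.882×10^-20 J and ΔE = (3² − 2²)E_1 = 9.410×10^-20 J.
f = ΔE/h = 9.410×10^-20/6.63×10^-34 = 1.42×10^14 Hz.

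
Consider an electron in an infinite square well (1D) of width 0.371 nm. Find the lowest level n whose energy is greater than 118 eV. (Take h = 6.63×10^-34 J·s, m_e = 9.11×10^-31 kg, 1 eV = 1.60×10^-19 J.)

n = 7

E_1 = h²/(8m_eL²) = 4.382×10^-19 J = 2.739 eV.
Need n² > 118/2.739 = 43.08, i.e. n > 6.564.
The smallest integer satisfying this is n = 7.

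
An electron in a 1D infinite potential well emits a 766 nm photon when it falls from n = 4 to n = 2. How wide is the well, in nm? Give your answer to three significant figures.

The photon carries ΔE = hc/λ = 6.626×10^-34·2.998×10^8/7.66×10^-7 m = 2.593×10^-19 J.
Since ΔE = (4² − 2²)E_1, E_1 = 2.161×10^-20 J, and L = h/√(8m_eE_1) = 1.67×10^-9 m = 1.67 nm.

L = 1.67 nm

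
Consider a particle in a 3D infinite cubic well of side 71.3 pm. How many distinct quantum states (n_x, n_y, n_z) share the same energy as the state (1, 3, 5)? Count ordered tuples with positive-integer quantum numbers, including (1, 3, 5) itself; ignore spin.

degeneracy = 6

The level has n_x² + n_y² + n_z² = 35. The ordered positive-integer solutions are (1, 3, 5), (1, 5, 3), (3, 1, 5), (3, 5, 1), (5, 1, 3), (5, 3, 1).
That gives 6 states.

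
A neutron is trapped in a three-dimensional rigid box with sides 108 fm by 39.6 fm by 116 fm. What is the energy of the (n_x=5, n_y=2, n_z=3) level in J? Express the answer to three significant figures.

For a 3D rectangular well E = (h²/8m_n)·Σ n_i²/L_i² = (6.626×10^-34)²/(8·1.675×10^-27) · [5²/(108 fm)² + 2²/(39.6 fm)² + 3²/(116 fm)²].
Evaluating gives E = 1.76×10^-13 J.

E = 1.76×10^-13 J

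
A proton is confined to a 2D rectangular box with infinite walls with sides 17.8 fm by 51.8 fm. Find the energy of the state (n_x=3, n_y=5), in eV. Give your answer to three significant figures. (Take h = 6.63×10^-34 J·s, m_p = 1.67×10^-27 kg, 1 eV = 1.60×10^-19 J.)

E = 7.76×10^6 eV

For a 2D rectangular well E = (h²/8m_p)·Σ n_i²/L_i² = (6.63×10^-34)²/(8·1.67×10^-27) · [3²/(17.8 fm)² + 5²/(51.8 fm)²].
Evaluating gives E = 1.241×10^-12 J = 7.76×10^6 eV.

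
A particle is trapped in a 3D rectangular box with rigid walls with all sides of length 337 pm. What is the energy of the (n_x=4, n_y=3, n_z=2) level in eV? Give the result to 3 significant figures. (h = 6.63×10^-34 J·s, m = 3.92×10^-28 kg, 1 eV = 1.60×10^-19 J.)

For a 3D rectangular well E = (h²/8m)·Σ n_i²/L_i² = (6.63×10^-34)²/(8·3.92×10^-28) · [4²/(337 pm)² + 3²/(337 pm)² + 2²/(337 pm)²].
Evaluating gives E = 3.579×10^-20 J = 0.224 eV.

E = 0.224 eV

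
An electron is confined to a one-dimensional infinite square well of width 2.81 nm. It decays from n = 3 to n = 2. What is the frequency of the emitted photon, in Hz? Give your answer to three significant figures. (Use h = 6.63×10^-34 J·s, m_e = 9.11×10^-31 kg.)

E_1 = h²/(8m_eL²) = 7.638×10^-21 J and ΔE = (3² − 2²)E_1 = 3.819×10^-20 J.
f = ΔE/h = 3.819×10^-20/6.63×10^-34 = 5.76×10^13 Hz.

f = 5.76×10^13 Hz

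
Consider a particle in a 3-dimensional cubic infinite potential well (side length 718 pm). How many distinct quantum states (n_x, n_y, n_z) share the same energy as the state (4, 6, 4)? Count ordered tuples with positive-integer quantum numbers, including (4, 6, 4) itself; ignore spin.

degeneracy = 3

The level has n_x² + n_y² + n_z² = 68. The ordered positive-integer solutions are (4, 4, 6), (4, 6, 4), (6, 4, 4).
That gives 3 states.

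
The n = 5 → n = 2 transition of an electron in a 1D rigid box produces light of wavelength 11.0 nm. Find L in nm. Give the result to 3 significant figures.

L = 0.265 nm

The photon carries ΔE = hc/λ = 6.626×10^-34·2.998×10^8/1.10×10^-8 m = 1.806×10^-17 J.
Since ΔE = (5² − 2²)E_1, E_1 = 8.600×10^-19 J, and L = h/√(8m_eE_1) = 2.65×10^-10 m = 0.265 nm.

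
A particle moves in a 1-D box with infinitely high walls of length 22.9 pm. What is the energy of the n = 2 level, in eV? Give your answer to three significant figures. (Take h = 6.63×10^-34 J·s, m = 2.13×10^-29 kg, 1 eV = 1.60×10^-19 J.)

E_2 = 123 eV

For an infinite well E_n = n²h²/(8mL²), so E_1 = h²/(8mL²) = (6.63×10^-34)²/(8·2.13×10^-29·(2.29×10^-11 m)²) = 4.919×10^-18 J.
Then E_2 = 2²·E_1 = 4·4.919×10^-18 J = 1.968×10^-17 J.
Converting, E_2 = 1.968×10^-17 J / (1.60×10^-19 J/eV) = 123 eV.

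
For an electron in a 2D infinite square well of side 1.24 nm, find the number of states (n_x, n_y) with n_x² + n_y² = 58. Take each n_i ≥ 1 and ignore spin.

The level has n_x² + n_y² = 58. The ordered positive-integer solutions are (3, 7), (7, 3).
That gives 2 states.

degeneracy = 2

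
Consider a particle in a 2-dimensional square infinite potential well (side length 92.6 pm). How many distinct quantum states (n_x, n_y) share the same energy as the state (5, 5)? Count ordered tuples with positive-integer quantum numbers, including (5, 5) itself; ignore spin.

The level has n_x² + n_y² = 50. The ordered positive-integer solutions are (1, 7), (5, 5), (7, 1).
That gives 3 states.

degeneracy = 3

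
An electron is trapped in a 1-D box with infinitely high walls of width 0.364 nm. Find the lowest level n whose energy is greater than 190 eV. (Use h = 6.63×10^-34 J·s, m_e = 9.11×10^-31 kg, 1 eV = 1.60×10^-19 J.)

n = 9

E_1 = h²/(8m_eL²) = 4.552×10^-19 J = 2.845 eV.
Need n² > 190/2.845 = 66.78, i.e. n > 8.172.
The smallest integer satisfying this is n = 9.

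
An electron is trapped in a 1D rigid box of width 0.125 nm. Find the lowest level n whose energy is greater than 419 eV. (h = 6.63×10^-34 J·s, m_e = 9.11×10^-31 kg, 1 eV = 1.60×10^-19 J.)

n = 5

E_1 = h²/(8m_eL²) = 3.860×10^-18 J = 24.13 eV.
Need n² > 419/24.13 = 17.36, i.e. n > 4.167.
The smallest integer satisfying this is n = 5.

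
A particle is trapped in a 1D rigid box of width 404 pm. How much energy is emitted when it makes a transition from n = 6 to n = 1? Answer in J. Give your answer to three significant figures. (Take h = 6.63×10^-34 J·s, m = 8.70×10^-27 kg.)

E_1 = h²/(8mL²) = 3.870×10^-23 J.
|ΔE| = |6² − 1²|·E_1 = 35·3.870×10^-23 J = 1.35×10^-21 J.

|ΔE| = 1.35×10^-21 J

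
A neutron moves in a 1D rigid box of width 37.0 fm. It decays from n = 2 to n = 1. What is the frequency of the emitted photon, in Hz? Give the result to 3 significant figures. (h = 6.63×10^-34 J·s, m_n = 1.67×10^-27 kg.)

f = 1.09×10^20 Hz

E_1 = h²/(8m_nL²) = 2.403×10^-14 J and ΔE = (2² − 1²)E_1 = 7.209×10^-14 J.
f = ΔE/h = 7.209×10^-14/6.63×10^-34 = 1.09×10^20 Hz.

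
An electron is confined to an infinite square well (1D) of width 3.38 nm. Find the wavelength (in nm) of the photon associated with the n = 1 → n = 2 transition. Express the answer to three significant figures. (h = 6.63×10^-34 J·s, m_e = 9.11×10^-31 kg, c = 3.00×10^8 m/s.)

λ = 1.26×10^4 nm

E_1 = h²/(8m_eL²) = 5.279×10^-21 J, so ΔE = (2² − 1²)E_1 = 1.584×10^-20 J.
λ = hc/ΔE = (6.63×10^-34·3.00×10^8)/1.584×10^-20 = 1.26×10^-5 m = 1.26×10^4 nm.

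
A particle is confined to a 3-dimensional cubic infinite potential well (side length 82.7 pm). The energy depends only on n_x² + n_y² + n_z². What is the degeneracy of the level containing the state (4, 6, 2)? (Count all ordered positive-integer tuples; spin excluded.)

The level has n_x² + n_y² + n_z² = 56. The ordered positive-integer solutions are (2, 4, 6), (2, 6, 4), (4, 2, 6), (4, 6, 2), (6, 2, 4), (6, 4, 2).
That gives 6 states.

degeneracy = 6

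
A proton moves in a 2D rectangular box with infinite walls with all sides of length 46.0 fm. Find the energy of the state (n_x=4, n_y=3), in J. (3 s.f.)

E = 3.88×10^-13 J

For a 2D rectangular well E = (h²/8m_p)·Σ n_i²/L_i² = (6.626×10^-34)²/(8·1.673×10^-27) · [4²/(46.0 fm)² + 3²/(46.0 fm)²].
Evaluating gives E = 3.88×10^-13 J.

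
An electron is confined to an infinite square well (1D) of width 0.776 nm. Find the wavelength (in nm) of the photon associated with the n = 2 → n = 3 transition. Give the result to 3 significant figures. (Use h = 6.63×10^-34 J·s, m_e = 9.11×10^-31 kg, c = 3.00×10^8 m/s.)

λ = 397 nm

E_1 = h²/(8m_eL²) = 1.002×10^-19 J, so ΔE = (3² − 2²)E_1 = 5.010×10^-19 J.
λ = hc/ΔE = (6.63×10^-34·3.00×10^8)/5.010×10^-19 = 3.97×10^-7 m = 397 nm.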